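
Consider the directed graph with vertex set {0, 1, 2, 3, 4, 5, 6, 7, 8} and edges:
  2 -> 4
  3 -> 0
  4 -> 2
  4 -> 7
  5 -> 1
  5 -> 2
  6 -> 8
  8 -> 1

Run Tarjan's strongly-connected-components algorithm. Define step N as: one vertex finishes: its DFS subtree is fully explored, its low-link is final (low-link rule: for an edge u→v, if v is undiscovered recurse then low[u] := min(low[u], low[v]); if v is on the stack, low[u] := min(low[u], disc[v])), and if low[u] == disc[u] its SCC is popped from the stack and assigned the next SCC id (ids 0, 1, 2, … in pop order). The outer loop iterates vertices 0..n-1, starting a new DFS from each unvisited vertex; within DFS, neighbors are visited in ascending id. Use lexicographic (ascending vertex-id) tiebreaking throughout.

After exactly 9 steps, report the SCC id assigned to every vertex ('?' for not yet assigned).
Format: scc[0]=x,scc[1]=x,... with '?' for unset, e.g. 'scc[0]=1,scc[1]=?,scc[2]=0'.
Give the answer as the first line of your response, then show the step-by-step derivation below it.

scc[0]=0,scc[1]=1,scc[2]=3,scc[3]=4,scc[4]=3,scc[5]=5,scc[6]=7,scc[7]=2,scc[8]=6

step 1: low=(low[0]=0,low[1]=?,low[2]=?,low[3]=?,low[4]=?,low[5]=?,low[6]=?,low[7]=?,low[8]=?); scc=(scc[0]=0,scc[1]=?,scc[2]=?,scc[3]=?,scc[4]=?,scc[5]=?,scc[6]=?,scc[7]=?,scc[8]=?)
step 2: low=(low[0]=0,low[1]=1,low[2]=?,low[3]=?,low[4]=?,low[5]=?,low[6]=?,low[7]=?,low[8]=?); scc=(scc[0]=0,scc[1]=1,scc[2]=?,scc[3]=?,scc[4]=?,scc[5]=?,scc[6]=?,scc[7]=?,scc[8]=?)
step 3: low=(low[0]=0,low[1]=1,low[2]=2,low[3]=?,low[4]=2,low[5]=?,low[6]=?,low[7]=4,low[8]=?); scc=(scc[0]=0,scc[1]=1,scc[2]=?,scc[3]=?,scc[4]=?,scc[5]=?,scc[6]=?,scc[7]=2,scc[8]=?)
step 4: low=(low[0]=0,low[1]=1,low[2]=2,low[3]=?,low[4]=2,low[5]=?,low[6]=?,low[7]=4,low[8]=?); scc=(scc[0]=0,scc[1]=1,scc[2]=?,scc[3]=?,scc[4]=?,scc[5]=?,scc[6]=?,scc[7]=2,scc[8]=?)
step 5: low=(low[0]=0,low[1]=1,low[2]=2,low[3]=?,low[4]=2,low[5]=?,low[6]=?,low[7]=4,low[8]=?); scc=(scc[0]=0,scc[1]=1,scc[2]=3,scc[3]=?,scc[4]=3,scc[5]=?,scc[6]=?,scc[7]=2,scc[8]=?)
step 6: low=(low[0]=0,low[1]=1,low[2]=2,low[3]=5,low[4]=2,low[5]=?,low[6]=?,low[7]=4,low[8]=?); scc=(scc[0]=0,scc[1]=1,scc[2]=3,scc[3]=4,scc[4]=3,scc[5]=?,scc[6]=?,scc[7]=2,scc[8]=?)
step 7: low=(low[0]=0,low[1]=1,low[2]=2,low[3]=5,low[4]=2,low[5]=6,low[6]=?,low[7]=4,low[8]=?); scc=(scc[0]=0,scc[1]=1,scc[2]=3,scc[3]=4,scc[4]=3,scc[5]=5,scc[6]=?,scc[7]=2,scc[8]=?)
step 8: low=(low[0]=0,low[1]=1,low[2]=2,low[3]=5,low[4]=2,low[5]=6,low[6]=7,low[7]=4,low[8]=8); scc=(scc[0]=0,scc[1]=1,scc[2]=3,scc[3]=4,scc[4]=3,scc[5]=5,scc[6]=?,scc[7]=2,scc[8]=6)
step 9: low=(low[0]=0,low[1]=1,low[2]=2,low[3]=5,low[4]=2,low[5]=6,low[6]=7,low[7]=4,low[8]=8); scc=(scc[0]=0,scc[1]=1,scc[2]=3,scc[3]=4,scc[4]=3,scc[5]=5,scc[6]=7,scc[7]=2,scc[8]=6)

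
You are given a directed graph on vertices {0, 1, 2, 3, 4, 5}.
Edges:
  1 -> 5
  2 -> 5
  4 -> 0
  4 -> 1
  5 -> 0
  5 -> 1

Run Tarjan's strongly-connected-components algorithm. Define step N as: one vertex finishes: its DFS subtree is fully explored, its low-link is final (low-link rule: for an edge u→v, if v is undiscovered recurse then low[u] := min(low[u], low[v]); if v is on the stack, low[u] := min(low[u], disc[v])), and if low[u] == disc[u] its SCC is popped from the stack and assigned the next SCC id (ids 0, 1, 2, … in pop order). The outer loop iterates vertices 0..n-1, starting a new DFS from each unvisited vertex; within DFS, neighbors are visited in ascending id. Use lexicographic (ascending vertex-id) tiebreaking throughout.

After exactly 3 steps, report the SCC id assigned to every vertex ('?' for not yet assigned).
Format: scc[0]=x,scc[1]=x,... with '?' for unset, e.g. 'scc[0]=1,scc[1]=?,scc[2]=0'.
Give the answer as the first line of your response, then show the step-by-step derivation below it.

scc[0]=0,scc[1]=1,scc[2]=?,scc[3]=?,scc[4]=?,scc[5]=1

step 1: low=(low[0]=0,low[1]=?,low[2]=?,low[3]=?,low[4]=?,low[5]=?); scc=(scc[0]=0,scc[1]=?,scc[2]=?,scc[3]=?,scc[4]=?,scc[5]=?)
step 2: low=(low[0]=0,low[1]=1,low[2]=?,low[3]=?,low[4]=?,low[5]=1); scc=(scc[0]=0,scc[1]=?,scc[2]=?,scc[3]=?,scc[4]=?,scc[5]=?)
step 3: low=(low[0]=0,low[1]=1,low[2]=?,low[3]=?,low[4]=?,low[5]=1); scc=(scc[0]=0,scc[1]=1,scc[2]=?,scc[3]=?,scc[4]=?,scc[5]=1)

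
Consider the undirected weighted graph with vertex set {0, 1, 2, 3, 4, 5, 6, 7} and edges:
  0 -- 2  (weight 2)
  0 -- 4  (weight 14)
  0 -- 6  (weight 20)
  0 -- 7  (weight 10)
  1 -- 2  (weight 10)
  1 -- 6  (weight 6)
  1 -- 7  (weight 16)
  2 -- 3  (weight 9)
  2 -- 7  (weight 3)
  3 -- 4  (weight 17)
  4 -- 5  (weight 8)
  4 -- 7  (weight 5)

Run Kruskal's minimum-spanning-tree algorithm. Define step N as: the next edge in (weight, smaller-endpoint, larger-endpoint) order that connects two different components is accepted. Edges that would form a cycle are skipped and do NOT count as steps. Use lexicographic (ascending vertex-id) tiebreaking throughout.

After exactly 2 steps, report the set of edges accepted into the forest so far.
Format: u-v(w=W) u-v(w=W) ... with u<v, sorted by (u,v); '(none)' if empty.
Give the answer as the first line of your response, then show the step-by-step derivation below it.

0-2(w=2) 2-7(w=3)

step 1: add edge 0-2 (w=2); MST = {0-2(w=2)}
step 2: add edge 2-7 (w=3); MST = {0-2(w=2) 2-7(w=3)}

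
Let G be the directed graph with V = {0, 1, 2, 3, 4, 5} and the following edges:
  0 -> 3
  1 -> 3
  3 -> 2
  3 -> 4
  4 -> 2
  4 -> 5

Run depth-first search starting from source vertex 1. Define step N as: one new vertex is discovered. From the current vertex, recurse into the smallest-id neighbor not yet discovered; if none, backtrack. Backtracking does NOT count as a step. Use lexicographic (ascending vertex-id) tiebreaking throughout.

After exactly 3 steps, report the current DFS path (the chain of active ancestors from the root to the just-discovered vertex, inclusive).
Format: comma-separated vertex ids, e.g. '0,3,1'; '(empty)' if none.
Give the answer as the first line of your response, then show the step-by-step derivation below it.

1,3,2

step 1: discover 1; path=1; order=1
step 2: discover 3; path=1>3; order=1,3
step 3: discover 2; path=1>3>2; order=1,3,2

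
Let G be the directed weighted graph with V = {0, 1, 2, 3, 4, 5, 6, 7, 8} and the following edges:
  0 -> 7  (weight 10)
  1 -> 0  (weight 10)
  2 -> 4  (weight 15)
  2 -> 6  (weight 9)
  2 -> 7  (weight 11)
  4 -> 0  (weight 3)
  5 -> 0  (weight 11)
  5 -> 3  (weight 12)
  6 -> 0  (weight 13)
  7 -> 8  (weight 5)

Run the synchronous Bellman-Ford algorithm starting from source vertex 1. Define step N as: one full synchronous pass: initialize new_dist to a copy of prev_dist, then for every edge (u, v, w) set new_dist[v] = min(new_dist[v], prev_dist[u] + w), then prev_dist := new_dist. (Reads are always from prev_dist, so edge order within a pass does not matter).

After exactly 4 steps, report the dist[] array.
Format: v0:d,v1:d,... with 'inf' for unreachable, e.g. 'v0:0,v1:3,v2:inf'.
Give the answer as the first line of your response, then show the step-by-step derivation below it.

v0:10,v1:0,v2:inf,v3:inf,v4:inf,v5:inf,v6:inf,v7:20,v8:25

step 1: dist = v0:10,v1:0,v2:inf,v3:inf,v4:inf,v5:inf,v6:inf,v7:inf,v8:inf
step 2: dist = v0:10,v1:0,v2:inf,v3:inf,v4:inf,v5:inf,v6:inf,v7:20,v8:inf
step 3: dist = v0:10,v1:0,v2:inf,v3:inf,v4:inf,v5:inf,v6:inf,v7:20,v8:25
step 4: dist = v0:10,v1:0,v2:inf,v3:inf,v4:inf,v5:inf,v6:inf,v7:20,v8:25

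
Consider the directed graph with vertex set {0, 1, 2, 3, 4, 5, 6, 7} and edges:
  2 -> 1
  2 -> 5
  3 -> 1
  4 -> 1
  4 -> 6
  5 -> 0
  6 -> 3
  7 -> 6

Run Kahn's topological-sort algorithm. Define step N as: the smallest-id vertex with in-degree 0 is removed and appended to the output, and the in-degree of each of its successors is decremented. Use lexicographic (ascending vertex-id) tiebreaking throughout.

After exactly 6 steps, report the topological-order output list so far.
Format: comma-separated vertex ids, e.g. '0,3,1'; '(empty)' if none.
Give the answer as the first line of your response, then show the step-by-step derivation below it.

2,4,5,0,7,6

step 1: output 2; order=[2]; indeg=(1,2,0,1,0,0,2,0)
step 2: output 4; order=[2,4]; indeg=(1,1,0,1,0,0,1,0)
step 3: output 5; order=[2,4,5]; indeg=(0,1,0,1,0,0,1,0)
step 4: output 0; order=[2,4,5,0]; indeg=(0,1,0,1,0,0,1,0)
step 5: output 7; order=[2,4,5,0,7]; indeg=(0,1,0,1,0,0,0,0)
step 6: output 6; order=[2,4,5,0,7,6]; indeg=(0,1,0,0,0,0,0,0)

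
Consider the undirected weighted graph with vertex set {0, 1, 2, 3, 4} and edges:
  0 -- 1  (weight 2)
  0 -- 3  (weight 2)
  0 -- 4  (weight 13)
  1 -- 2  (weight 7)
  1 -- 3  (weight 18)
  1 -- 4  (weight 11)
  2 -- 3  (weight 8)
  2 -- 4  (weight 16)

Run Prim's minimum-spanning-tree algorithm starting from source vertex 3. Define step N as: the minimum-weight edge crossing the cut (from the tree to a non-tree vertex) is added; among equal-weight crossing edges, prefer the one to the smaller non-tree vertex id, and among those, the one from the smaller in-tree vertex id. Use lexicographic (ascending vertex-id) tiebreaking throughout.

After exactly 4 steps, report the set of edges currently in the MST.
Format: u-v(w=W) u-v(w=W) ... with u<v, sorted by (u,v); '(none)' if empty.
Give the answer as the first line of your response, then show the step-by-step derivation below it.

0-1(w=2) 0-3(w=2) 1-2(w=7) 1-4(w=11)

step 1: add edge 0-3 (w=2); MST = {0-3(w=2)}
step 2: add edge 0-1 (w=2); MST = {0-1(w=2) 0-3(w=2)}
step 3: add edge 1-2 (w=7); MST = {0-1(w=2) 0-3(w=2) 1-2(w=7)}
step 4: add edge 1-4 (w=11); MST = {0-1(w=2) 0-3(w=2) 1-2(w=7) 1-4(w=11)}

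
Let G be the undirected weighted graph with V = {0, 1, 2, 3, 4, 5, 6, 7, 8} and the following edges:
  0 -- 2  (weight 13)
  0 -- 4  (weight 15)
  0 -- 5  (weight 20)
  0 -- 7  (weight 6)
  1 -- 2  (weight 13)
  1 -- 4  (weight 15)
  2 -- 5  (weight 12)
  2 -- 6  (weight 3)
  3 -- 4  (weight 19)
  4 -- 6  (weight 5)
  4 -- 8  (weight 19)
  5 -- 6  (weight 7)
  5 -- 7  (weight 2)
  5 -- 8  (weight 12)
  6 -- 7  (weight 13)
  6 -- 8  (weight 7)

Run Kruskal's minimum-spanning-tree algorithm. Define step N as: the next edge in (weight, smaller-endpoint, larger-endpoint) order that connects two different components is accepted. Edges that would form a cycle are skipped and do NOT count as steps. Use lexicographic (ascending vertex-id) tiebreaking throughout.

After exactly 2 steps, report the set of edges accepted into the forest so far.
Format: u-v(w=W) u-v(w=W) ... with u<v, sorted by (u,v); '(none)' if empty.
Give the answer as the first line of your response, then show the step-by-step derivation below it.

2-6(w=3) 5-7(w=2)

step 1: add edge 5-7 (w=2); MST = {5-7(w=2)}
step 2: add edge 2-6 (w=3); MST = {2-6(w=3) 5-7(w=2)}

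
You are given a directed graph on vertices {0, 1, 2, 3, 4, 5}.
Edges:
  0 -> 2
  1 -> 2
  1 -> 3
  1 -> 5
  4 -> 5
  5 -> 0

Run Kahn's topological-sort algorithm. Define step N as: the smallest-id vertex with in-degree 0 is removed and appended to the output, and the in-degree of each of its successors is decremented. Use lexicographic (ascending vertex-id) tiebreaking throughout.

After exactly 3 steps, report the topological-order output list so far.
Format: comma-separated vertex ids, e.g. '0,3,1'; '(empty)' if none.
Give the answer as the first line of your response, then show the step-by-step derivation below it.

1,3,4

step 1: output 1; order=[1]; indeg=(1,0,1,0,0,1)
step 2: output 3; order=[1,3]; indeg=(1,0,1,0,0,1)
step 3: output 4; order=[1,3,4]; indeg=(1,0,1,0,0,0)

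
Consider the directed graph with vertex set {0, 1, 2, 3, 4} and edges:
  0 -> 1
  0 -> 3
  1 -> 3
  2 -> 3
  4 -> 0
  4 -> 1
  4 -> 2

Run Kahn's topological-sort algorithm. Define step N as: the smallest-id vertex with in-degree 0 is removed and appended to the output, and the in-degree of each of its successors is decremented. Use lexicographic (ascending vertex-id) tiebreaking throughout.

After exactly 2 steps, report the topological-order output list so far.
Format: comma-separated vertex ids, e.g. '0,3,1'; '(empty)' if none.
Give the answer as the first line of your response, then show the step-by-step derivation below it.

4,0

step 1: output 4; order=[4]; indeg=(0,1,0,3,0)
step 2: output 0; order=[4,0]; indeg=(0,0,0,2,0)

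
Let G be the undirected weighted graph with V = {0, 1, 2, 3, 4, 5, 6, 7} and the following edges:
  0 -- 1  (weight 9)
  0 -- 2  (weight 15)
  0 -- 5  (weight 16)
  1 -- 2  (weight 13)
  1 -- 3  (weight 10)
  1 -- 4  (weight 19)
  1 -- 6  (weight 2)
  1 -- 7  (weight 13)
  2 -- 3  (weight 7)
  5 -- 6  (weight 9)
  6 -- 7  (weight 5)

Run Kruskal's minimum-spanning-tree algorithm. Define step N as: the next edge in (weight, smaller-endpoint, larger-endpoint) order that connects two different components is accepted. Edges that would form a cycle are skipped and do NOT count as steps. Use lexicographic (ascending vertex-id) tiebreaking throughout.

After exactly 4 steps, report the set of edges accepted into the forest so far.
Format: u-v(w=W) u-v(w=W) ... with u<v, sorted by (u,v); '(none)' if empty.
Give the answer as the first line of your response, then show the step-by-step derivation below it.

0-1(w=9) 1-6(w=2) 2-3(w=7) 6-7(w=5)

step 1: add edge 1-6 (w=2); MST = {1-6(w=2)}
step 2: add edge 6-7 (w=5); MST = {1-6(w=2) 6-7(w=5)}
step 3: add edge 2-3 (w=7); MST = {1-6(w=2) 2-3(w=7) 6-7(w=5)}
step 4: add edge 0-1 (w=9); MST = {0-1(w=9) 1-6(w=2) 2-3(w=7) 6-7(w=5)}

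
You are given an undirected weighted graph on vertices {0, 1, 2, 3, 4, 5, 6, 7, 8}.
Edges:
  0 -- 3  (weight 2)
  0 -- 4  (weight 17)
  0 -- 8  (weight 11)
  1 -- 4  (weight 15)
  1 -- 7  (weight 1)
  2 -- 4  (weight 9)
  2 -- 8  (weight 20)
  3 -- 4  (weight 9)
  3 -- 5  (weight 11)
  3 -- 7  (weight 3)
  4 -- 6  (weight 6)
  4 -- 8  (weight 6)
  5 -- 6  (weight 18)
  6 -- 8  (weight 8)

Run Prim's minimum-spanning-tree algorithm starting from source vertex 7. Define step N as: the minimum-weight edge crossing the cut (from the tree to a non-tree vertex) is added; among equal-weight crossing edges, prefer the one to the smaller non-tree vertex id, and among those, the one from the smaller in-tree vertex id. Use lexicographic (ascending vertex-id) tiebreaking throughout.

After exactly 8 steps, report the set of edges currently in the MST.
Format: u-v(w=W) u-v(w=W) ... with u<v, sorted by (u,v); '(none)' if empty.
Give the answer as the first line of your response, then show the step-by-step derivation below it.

0-3(w=2) 1-7(w=1) 2-4(w=9) 3-4(w=9) 3-5(w=11) 3-7(w=3) 4-6(w=6) 4-8(w=6)

step 1: add edge 1-7 (w=1); MST = {1-7(w=1)}
step 2: add edge 3-7 (w=3); MST = {1-7(w=1) 3-7(w=3)}
step 3: add edge 0-3 (w=2); MST = {0-3(w=2) 1-7(w=1) 3-7(w=3)}
step 4: add edge 3-4 (w=9); MST = {0-3(w=2) 1-7(w=1) 3-4(w=9) 3-7(w=3)}
step 5: add edge 4-6 (w=6); MST = {0-3(w=2) 1-7(w=1) 3-4(w=9) 3-7(w=3) 4-6(w=6)}
step 6: add edge 4-8 (w=6); MST = {0-3(w=2) 1-7(w=1) 3-4(w=9) 3-7(w=3) 4-6(w=6) 4-8(w=6)}
step 7: add edge 2-4 (w=9); MST = {0-3(w=2) 1-7(w=1) 2-4(w=9) 3-4(w=9) 3-7(w=3) 4-6(w=6) 4-8(w=6)}
step 8: add edge 3-5 (w=11); MST = {0-3(w=2) 1-7(w=1) 2-4(w=9) 3-4(w=9) 3-5(w=11) 3-7(w=3) 4-6(w=6) 4-8(w=6)}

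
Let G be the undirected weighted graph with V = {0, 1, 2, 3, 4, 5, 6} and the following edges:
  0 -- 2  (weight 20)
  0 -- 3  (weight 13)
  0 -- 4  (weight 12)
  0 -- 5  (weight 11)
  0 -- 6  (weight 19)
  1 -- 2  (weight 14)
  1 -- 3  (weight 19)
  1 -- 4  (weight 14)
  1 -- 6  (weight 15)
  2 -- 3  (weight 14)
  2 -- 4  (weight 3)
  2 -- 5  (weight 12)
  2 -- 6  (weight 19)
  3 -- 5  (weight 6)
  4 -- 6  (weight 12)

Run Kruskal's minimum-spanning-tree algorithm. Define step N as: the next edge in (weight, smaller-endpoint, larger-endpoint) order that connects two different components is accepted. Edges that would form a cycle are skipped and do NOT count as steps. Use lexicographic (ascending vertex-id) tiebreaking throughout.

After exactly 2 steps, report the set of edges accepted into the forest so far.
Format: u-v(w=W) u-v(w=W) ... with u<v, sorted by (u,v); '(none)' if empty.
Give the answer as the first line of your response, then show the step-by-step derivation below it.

2-4(w=3) 3-5(w=6)

step 1: add edge 2-4 (w=3); MST = {2-4(w=3)}
step 2: add edge 3-5 (w=6); MST = {2-4(w=3) 3-5(w=6)}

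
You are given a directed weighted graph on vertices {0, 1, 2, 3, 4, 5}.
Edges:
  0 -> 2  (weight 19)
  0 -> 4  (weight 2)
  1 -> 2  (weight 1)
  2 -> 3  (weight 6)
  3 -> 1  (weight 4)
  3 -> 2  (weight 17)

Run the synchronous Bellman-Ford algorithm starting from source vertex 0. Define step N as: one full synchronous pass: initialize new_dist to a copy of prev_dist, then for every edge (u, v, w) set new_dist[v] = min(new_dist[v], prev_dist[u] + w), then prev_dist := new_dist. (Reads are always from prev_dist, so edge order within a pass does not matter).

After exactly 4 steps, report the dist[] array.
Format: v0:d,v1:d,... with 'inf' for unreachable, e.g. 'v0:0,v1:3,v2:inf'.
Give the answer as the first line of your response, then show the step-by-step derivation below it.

v0:0,v1:29,v2:19,v3:25,v4:2,v5:inf

step 1: dist = v0:0,v1:inf,v2:19,v3:inf,v4:2,v5:inf
step 2: dist = v0:0,v1:inf,v2:19,v3:25,v4:2,v5:inf
step 3: dist = v0:0,v1:29,v2:19,v3:25,v4:2,v5:inf
step 4: dist = v0:0,v1:29,v2:19,v3:25,v4:2,v5:inf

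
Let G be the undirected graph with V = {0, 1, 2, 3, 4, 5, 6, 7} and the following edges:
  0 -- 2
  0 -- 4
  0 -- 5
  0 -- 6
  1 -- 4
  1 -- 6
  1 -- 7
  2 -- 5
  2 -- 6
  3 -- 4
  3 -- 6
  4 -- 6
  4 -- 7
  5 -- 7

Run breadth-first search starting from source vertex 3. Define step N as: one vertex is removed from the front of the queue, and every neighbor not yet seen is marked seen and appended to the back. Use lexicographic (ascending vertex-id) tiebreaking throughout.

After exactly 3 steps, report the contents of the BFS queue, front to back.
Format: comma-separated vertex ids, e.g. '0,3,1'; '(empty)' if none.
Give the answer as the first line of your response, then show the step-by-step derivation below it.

0,1,7,2

step 1: dequeue 3; queue=[4,6]; order=3
step 2: dequeue 4; queue=[6,0,1,7]; order=3,4
step 3: dequeue 6; queue=[0,1,7,2]; order=3,4,6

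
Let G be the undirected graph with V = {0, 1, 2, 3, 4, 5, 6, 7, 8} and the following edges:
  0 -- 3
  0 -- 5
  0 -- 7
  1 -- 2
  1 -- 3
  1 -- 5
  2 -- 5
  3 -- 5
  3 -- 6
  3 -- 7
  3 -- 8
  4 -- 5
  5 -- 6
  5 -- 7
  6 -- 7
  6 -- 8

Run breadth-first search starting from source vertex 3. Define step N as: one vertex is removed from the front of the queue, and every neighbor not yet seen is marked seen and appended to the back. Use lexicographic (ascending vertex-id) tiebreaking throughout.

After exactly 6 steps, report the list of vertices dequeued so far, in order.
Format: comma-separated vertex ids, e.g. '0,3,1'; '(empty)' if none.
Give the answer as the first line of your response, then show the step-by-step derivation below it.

3,0,1,5,6,7

step 1: dequeue 3; queue=[0,1,5,6,7,8]; order=3
step 2: dequeue 0; queue=[1,5,6,7,8]; order=3,0
step 3: dequeue 1; queue=[5,6,7,8,2]; order=3,0,1
step 4: dequeue 5; queue=[6,7,8,2,4]; order=3,0,1,5
step 5: dequeue 6; queue=[7,8,2,4]; order=3,0,1,5,6
step 6: dequeue 7; queue=[8,2,4]; order=3,0,1,5,6,7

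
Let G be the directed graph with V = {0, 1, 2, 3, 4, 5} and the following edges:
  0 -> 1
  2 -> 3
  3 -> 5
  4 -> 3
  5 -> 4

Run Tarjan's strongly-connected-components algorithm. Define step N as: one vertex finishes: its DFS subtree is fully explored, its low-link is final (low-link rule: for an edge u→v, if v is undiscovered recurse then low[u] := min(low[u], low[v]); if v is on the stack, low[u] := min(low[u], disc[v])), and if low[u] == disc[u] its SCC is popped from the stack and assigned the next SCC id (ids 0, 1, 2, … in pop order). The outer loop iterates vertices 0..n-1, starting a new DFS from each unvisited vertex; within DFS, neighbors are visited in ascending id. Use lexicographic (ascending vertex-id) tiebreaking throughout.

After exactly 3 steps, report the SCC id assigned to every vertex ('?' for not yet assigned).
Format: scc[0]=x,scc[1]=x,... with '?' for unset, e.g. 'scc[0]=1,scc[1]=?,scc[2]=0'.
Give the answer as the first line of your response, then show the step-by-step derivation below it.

scc[0]=1,scc[1]=0,scc[2]=?,scc[3]=?,scc[4]=?,scc[5]=?

step 1: low=(low[0]=0,low[1]=1,low[2]=?,low[3]=?,low[4]=?,low[5]=?); scc=(scc[0]=?,scc[1]=0,scc[2]=?,scc[3]=?,scc[4]=?,scc[5]=?)
step 2: low=(low[0]=0,low[1]=1,low[2]=?,low[3]=?,low[4]=?,low[5]=?); scc=(scc[0]=1,scc[1]=0,scc[2]=?,scc[3]=?,scc[4]=?,scc[5]=?)
step 3: low=(low[0]=0,low[1]=1,low[2]=2,low[3]=3,low[4]=3,low[5]=4); scc=(scc[0]=1,scc[1]=0,scc[2]=?,scc[3]=?,scc[4]=?,scc[5]=?)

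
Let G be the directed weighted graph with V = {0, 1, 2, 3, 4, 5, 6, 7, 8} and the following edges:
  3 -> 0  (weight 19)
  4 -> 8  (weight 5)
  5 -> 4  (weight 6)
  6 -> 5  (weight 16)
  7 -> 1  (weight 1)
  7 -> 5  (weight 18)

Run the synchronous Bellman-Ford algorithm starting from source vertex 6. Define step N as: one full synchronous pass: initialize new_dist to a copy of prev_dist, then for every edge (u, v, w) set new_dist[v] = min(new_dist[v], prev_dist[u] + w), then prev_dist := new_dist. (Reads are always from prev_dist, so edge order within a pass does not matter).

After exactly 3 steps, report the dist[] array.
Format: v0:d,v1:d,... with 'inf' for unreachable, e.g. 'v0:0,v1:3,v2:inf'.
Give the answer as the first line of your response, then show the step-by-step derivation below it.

v0:inf,v1:inf,v2:inf,v3:inf,v4:22,v5:16,v6:0,v7:inf,v8:27

step 1: dist = v0:inf,v1:inf,v2:inf,v3:inf,v4:inf,v5:16,v6:0,v7:inf,v8:inf
step 2: dist = v0:inf,v1:inf,v2:inf,v3:inf,v4:22,v5:16,v6:0,v7:inf,v8:inf
step 3: dist = v0:inf,v1:inf,v2:inf,v3:inf,v4:22,v5:16,v6:0,v7:inf,v8:27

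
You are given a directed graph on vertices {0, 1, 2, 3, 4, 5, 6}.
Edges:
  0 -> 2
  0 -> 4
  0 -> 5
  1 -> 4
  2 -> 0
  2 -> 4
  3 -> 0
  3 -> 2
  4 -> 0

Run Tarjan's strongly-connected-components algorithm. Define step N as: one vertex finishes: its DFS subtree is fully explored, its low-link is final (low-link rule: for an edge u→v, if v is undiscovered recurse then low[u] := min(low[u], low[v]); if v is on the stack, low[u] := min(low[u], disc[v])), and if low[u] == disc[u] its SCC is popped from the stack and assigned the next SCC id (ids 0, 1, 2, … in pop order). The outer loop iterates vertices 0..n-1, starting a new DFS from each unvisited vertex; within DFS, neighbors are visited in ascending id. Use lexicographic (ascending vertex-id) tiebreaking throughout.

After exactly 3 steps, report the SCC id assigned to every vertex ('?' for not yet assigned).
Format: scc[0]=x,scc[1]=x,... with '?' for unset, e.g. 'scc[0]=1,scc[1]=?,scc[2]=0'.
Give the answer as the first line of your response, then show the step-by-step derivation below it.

scc[0]=?,scc[1]=?,scc[2]=?,scc[3]=?,scc[4]=?,scc[5]=0,scc[6]=?

step 1: low=(low[0]=0,low[1]=?,low[2]=0,low[3]=?,low[4]=0,low[5]=?,low[6]=?); scc=(scc[0]=?,scc[1]=?,scc[2]=?,scc[3]=?,scc[4]=?,scc[5]=?,scc[6]=?)
step 2: low=(low[0]=0,low[1]=?,low[2]=0,low[3]=?,low[4]=0,low[5]=?,low[6]=?); scc=(scc[0]=?,scc[1]=?,scc[2]=?,scc[3]=?,scc[4]=?,scc[5]=?,scc[6]=?)
step 3: low=(low[0]=0,low[1]=?,low[2]=0,low[3]=?,low[4]=0,low[5]=3,low[6]=?); scc=(scc[0]=?,scc[1]=?,scc[2]=?,scc[3]=?,scc[4]=?,scc[5]=0,scc[6]=?)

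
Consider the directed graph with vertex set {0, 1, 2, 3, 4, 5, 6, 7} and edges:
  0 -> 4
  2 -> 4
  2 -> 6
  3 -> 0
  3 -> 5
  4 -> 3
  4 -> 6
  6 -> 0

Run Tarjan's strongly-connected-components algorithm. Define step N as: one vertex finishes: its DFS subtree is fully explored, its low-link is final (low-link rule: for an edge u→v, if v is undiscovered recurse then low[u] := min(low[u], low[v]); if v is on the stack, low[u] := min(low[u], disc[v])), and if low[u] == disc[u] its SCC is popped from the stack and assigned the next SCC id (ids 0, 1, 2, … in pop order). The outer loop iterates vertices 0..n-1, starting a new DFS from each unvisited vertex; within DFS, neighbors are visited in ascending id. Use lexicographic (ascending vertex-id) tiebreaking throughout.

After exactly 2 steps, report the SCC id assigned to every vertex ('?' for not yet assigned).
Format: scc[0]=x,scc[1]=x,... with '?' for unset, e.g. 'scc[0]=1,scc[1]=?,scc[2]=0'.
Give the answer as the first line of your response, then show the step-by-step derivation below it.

scc[0]=?,scc[1]=?,scc[2]=?,scc[3]=?,scc[4]=?,scc[5]=0,scc[6]=?,scc[7]=?

step 1: low=(low[0]=0,low[1]=?,low[2]=?,low[3]=0,low[4]=1,low[5]=3,low[6]=?,low[7]=?); scc=(scc[0]=?,scc[1]=?,scc[2]=?,scc[3]=?,scc[4]=?,scc[5]=0,scc[6]=?,scc[7]=?)
step 2: low=(low[0]=0,low[1]=?,low[2]=?,low[3]=0,low[4]=1,low[5]=3,low[6]=?,low[7]=?); scc=(scc[0]=?,scc[1]=?,scc[2]=?,scc[3]=?,scc[4]=?,scc[5]=0,scc[6]=?,scc[7]=?)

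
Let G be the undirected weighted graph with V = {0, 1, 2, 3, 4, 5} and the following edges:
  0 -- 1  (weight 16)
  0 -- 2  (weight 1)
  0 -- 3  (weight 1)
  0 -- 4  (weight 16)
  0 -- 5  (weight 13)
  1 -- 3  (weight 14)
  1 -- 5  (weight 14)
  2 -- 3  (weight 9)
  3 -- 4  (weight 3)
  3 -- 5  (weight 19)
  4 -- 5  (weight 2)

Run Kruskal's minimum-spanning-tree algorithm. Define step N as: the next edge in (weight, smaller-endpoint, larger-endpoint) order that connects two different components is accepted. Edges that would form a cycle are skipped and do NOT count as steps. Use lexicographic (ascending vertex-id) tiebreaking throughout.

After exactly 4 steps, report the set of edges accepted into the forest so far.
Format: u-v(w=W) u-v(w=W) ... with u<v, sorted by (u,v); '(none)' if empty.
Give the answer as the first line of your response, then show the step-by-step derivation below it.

0-2(w=1) 0-3(w=1) 3-4(w=3) 4-5(w=2)

step 1: add edge 0-2 (w=1); MST = {0-2(w=1)}
step 2: add edge 0-3 (w=1); MST = {0-2(w=1) 0-3(w=1)}
step 3: add edge 4-5 (w=2); MST = {0-2(w=1) 0-3(w=1) 4-5(w=2)}
step 4: add edge 3-4 (w=3); MST = {0-2(w=1) 0-3(w=1) 3-4(w=3) 4-5(w=2)}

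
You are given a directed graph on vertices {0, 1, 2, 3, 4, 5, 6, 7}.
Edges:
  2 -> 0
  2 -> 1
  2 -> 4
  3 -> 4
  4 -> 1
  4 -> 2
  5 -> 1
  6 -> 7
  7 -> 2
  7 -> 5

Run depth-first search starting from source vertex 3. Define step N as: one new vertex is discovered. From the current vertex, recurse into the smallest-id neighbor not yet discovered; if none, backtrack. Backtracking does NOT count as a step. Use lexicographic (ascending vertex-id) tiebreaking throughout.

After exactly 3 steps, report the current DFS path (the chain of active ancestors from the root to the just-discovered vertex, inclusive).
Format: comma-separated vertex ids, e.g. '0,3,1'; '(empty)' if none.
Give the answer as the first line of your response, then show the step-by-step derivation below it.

3,4,1

step 1: discover 3; path=3; order=3
step 2: discover 4; path=3>4; order=3,4
step 3: discover 1; path=3>4>1; order=3,4,1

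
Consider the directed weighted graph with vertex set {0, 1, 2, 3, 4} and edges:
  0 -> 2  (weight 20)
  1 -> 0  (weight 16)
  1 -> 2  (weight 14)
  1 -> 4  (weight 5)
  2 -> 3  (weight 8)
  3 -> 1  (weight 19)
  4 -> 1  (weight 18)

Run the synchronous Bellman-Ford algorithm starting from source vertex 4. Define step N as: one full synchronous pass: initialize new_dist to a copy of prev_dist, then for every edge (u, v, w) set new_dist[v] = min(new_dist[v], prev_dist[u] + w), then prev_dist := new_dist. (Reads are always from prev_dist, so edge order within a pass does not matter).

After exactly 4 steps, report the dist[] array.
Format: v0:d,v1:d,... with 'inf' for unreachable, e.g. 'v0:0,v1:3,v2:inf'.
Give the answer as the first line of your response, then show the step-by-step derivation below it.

v0:34,v1:18,v2:32,v3:40,v4:0

step 1: dist = v0:inf,v1:18,v2:inf,v3:inf,v4:0
step 2: dist = v0:34,v1:18,v2:32,v3:inf,v4:0
step 3: dist = v0:34,v1:18,v2:32,v3:40,v4:0
step 4: dist = v0:34,v1:18,v2:32,v3:40,v4:0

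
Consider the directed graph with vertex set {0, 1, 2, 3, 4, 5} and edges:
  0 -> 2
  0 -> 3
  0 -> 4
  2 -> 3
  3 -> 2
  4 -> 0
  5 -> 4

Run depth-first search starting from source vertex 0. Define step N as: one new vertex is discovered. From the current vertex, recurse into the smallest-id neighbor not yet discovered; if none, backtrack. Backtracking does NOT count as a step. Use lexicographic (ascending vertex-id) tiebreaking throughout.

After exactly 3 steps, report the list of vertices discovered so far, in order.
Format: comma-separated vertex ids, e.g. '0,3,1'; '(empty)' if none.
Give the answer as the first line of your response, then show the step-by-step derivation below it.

0,2,3

step 1: discover 0; path=0; order=0
step 2: discover 2; path=0>2; order=0,2
step 3: discover 3; path=0>2>3; order=0,2,3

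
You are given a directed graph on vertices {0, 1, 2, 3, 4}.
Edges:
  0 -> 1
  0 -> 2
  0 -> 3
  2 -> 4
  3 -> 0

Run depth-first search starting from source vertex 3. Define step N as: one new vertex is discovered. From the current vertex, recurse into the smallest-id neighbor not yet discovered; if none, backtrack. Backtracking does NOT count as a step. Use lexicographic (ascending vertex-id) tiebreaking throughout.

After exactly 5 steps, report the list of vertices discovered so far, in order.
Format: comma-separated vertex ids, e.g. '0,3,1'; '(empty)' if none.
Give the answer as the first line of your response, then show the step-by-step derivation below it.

3,0,1,2,4

step 1: discover 3; path=3; order=3
step 2: discover 0; path=3>0; order=3,0
step 3: discover 1; path=3>0>1; order=3,0,1
step 4: discover 2; path=3>0>2; order=3,0,1,2
step 5: discover 4; path=3>0>2>4; order=3,0,1,2,4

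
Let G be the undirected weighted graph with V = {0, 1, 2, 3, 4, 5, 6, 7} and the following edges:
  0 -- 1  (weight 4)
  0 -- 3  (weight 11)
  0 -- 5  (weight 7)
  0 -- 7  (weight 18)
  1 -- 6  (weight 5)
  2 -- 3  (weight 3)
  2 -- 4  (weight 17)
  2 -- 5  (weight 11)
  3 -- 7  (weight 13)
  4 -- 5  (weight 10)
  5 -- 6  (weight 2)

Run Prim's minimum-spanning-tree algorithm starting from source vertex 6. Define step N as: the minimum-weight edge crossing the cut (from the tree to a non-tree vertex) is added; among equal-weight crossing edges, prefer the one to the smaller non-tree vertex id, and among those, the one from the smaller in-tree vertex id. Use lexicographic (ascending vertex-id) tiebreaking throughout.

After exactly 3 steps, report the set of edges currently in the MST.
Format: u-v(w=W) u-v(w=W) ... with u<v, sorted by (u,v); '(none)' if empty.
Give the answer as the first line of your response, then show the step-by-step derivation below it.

0-1(w=4) 1-6(w=5) 5-6(w=2)

step 1: add edge 5-6 (w=2); MST = {5-6(w=2)}
step 2: add edge 1-6 (w=5); MST = {1-6(w=5) 5-6(w=2)}
step 3: add edge 0-1 (w=4); MST = {0-1(w=4) 1-6(w=5) 5-6(w=2)}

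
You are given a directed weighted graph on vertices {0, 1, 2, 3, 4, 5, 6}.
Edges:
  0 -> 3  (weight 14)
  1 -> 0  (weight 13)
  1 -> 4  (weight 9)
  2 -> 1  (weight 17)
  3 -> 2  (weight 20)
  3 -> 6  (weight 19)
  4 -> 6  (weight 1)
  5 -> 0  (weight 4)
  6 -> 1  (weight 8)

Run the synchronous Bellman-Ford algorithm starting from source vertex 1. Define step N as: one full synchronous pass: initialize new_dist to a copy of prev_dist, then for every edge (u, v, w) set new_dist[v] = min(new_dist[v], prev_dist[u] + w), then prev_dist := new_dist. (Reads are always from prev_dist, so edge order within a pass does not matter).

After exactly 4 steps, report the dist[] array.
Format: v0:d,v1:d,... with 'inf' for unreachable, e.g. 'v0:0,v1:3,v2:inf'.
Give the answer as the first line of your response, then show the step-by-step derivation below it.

v0:13,v1:0,v2:47,v3:27,v4:9,v5:inf,v6:10

step 1: dist = v0:13,v1:0,v2:inf,v3:inf,v4:9,v5:inf,v6:inf
step 2: dist = v0:13,v1:0,v2:inf,v3:27,v4:9,v5:inf,v6:10
step 3: dist = v0:13,v1:0,v2:47,v3:27,v4:9,v5:inf,v6:10
step 4: dist = v0:13,v1:0,v2:47,v3:27,v4:9,v5:inf,v6:10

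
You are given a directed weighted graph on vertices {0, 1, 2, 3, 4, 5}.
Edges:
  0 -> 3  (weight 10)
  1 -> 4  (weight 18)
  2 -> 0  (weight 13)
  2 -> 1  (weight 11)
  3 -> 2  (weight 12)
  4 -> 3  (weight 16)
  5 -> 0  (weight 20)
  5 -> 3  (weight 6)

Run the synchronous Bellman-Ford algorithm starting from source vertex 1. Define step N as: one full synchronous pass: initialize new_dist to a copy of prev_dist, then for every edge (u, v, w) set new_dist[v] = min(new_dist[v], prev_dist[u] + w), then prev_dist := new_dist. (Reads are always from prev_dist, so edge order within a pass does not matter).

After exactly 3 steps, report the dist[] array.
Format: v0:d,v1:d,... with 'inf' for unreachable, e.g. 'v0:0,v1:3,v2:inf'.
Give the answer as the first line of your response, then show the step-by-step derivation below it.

v0:inf,v1:0,v2:46,v3:34,v4:18,v5:inf

step 1: dist = v0:inf,v1:0,v2:inf,v3:inf,v4:18,v5:inf
step 2: dist = v0:inf,v1:0,v2:inf,v3:34,v4:18,v5:inf
step 3: dist = v0:inf,v1:0,v2:46,v3:34,v4:18,v5:inf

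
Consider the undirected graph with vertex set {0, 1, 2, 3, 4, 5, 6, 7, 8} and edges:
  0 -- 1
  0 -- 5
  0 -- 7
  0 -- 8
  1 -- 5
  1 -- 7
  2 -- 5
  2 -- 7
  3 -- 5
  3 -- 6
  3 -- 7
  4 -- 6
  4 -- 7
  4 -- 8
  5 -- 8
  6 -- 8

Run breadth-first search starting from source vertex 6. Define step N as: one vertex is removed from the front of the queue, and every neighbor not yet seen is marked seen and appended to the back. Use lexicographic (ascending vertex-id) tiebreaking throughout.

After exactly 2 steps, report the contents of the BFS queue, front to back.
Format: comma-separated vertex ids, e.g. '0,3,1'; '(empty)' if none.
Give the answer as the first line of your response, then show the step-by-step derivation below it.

4,8,5,7

step 1: dequeue 6; queue=[3,4,8]; order=6
step 2: dequeue 3; queue=[4,8,5,7]; order=6,3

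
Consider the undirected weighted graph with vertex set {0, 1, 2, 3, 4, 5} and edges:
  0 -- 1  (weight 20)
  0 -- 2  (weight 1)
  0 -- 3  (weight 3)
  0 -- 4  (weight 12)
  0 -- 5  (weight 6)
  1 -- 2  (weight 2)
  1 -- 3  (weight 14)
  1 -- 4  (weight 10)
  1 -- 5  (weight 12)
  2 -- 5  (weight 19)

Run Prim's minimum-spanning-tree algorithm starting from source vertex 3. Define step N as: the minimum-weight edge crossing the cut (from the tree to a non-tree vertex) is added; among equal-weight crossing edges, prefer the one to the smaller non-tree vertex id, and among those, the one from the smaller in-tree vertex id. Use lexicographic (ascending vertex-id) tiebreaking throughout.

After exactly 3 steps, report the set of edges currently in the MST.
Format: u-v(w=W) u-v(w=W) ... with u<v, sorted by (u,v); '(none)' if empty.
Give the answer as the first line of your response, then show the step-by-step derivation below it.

0-2(w=1) 0-3(w=3) 1-2(w=2)

step 1: add edge 0-3 (w=3); MST = {0-3(w=3)}
step 2: add edge 0-2 (w=1); MST = {0-2(w=1) 0-3(w=3)}
step 3: add edge 1-2 (w=2); MST = {0-2(w=1) 0-3(w=3) 1-2(w=2)}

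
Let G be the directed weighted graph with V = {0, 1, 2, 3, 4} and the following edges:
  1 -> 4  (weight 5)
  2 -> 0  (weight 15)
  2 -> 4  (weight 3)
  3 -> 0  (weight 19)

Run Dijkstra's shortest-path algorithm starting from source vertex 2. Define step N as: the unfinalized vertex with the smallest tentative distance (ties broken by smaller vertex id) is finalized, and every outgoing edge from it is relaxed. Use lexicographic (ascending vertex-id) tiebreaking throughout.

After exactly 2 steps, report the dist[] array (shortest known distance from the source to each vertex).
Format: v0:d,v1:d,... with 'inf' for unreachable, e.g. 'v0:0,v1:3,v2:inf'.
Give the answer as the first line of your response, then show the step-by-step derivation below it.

v0:15,v1:inf,v2:0,v3:inf,v4:3

step 1: dist = v0:15,v1:inf,v2:0,v3:inf,v4:3
step 2: dist = v0:15,v1:inf,v2:0,v3:inf,v4:3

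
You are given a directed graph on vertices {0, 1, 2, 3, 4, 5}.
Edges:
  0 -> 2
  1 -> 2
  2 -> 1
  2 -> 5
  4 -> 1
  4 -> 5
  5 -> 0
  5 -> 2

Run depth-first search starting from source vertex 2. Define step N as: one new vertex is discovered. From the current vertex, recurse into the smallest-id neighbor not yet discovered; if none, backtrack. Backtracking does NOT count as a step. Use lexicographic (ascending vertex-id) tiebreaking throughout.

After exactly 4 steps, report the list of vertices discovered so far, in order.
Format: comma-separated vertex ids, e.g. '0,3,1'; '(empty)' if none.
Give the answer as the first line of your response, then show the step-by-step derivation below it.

2,1,5,0

step 1: discover 2; path=2; order=2
step 2: discover 1; path=2>1; order=2,1
step 3: discover 5; path=2>5; order=2,1,5
step 4: discover 0; path=2>5>0; order=2,1,5,0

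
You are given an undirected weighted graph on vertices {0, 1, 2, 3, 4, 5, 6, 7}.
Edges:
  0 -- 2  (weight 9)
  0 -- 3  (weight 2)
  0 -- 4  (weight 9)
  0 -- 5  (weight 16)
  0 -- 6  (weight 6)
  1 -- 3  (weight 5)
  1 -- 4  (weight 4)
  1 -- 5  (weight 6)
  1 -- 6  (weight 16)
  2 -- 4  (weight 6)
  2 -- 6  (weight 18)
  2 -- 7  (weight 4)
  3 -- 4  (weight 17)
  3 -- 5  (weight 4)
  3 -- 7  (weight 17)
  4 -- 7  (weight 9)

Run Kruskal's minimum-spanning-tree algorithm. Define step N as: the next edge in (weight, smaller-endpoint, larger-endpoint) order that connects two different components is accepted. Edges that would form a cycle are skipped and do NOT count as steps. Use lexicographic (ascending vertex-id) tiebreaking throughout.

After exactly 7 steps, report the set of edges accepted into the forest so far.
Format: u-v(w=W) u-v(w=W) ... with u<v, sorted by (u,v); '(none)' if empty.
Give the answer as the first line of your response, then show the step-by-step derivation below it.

0-3(w=2) 0-6(w=6) 1-3(w=5) 1-4(w=4) 2-4(w=6) 2-7(w=4) 3-5(w=4)

step 1: add edge 0-3 (w=2); MST = {0-3(w=2)}
step 2: add edge 1-4 (w=4); MST = {0-3(w=2) 1-4(w=4)}
step 3: add edge 2-7 (w=4); MST = {0-3(w=2) 1-4(w=4) 2-7(w=4)}
step 4: add edge 3-5 (w=4); MST = {0-3(w=2) 1-4(w=4) 2-7(w=4) 3-5(w=4)}
step 5: add edge 1-3 (w=5); MST = {0-3(w=2) 1-3(w=5) 1-4(w=4) 2-7(w=4) 3-5(w=4)}
step 6: add edge 0-6 (w=6); MST = {0-3(w=2) 0-6(w=6) 1-3(w=5) 1-4(w=4) 2-7(w=4) 3-5(w=4)}
step 7: add edge 2-4 (w=6); MST = {0-3(w=2) 0-6(w=6) 1-3(w=5) 1-4(w=4) 2-4(w=6) 2-7(w=4) 3-5(w=4)}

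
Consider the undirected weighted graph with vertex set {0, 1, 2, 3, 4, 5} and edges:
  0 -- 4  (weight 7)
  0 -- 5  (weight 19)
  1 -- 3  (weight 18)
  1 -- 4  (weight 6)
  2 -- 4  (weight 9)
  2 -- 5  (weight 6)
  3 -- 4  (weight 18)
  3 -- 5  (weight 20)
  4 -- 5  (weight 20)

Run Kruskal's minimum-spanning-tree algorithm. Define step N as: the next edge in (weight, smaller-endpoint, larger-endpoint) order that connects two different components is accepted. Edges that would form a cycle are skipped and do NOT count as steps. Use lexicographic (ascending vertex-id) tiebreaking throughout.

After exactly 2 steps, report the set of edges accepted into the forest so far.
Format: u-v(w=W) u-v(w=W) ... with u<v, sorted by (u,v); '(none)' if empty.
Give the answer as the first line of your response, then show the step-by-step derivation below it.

1-4(w=6) 2-5(w=6)

step 1: add edge 1-4 (w=6); MST = {1-4(w=6)}
step 2: add edge 2-5 (w=6); MST = {1-4(w=6) 2-5(w=6)}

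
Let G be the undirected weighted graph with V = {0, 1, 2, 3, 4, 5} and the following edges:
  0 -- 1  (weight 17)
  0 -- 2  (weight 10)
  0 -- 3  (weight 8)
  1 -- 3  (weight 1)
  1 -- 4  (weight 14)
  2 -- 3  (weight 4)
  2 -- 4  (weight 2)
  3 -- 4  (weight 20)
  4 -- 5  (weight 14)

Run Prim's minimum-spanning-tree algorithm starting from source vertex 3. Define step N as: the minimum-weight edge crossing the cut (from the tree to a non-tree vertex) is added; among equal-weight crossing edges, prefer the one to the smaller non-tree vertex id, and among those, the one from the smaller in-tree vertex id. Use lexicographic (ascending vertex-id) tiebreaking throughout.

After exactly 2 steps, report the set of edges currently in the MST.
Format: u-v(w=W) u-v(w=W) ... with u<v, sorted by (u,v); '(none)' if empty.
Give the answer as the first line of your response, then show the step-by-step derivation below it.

1-3(w=1) 2-3(w=4)

step 1: add edge 1-3 (w=1); MST = {1-3(w=1)}
step 2: add edge 2-3 (w=4); MST = {1-3(w=1) 2-3(w=4)}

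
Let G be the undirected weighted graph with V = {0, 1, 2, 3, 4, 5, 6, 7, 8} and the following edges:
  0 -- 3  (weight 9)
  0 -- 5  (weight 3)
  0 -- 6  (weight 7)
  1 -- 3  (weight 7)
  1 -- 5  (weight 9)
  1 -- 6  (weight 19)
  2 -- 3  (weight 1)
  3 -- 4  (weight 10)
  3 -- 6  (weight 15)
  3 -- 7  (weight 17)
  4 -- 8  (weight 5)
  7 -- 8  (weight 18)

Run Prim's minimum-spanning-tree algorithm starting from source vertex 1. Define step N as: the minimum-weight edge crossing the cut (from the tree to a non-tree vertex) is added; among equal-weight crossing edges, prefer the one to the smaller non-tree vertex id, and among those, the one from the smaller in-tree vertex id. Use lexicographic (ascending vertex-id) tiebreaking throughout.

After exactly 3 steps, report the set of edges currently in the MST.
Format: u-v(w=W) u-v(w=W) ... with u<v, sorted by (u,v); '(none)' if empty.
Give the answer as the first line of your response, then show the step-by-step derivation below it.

0-3(w=9) 1-3(w=7) 2-3(w=1)

step 1: add edge 1-3 (w=7); MST = {1-3(w=7)}
step 2: add edge 2-3 (w=1); MST = {1-3(w=7) 2-3(w=1)}
step 3: add edge 0-3 (w=9); MST = {0-3(w=9) 1-3(w=7) 2-3(w=1)}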